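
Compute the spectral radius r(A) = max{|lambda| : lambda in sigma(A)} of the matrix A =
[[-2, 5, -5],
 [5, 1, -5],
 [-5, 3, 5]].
r(A) ≈ 7.1364

The eigenvalues of A are the roots of its characteristic polynomial. With M = A (coefficients from the trace, the sum of principal 2x2 minors, and det A):
  p(λ) = det(λ I - M) = λ^3 - 4λ^2 - 42λ + 140.
No integer candidate from the rational root theorem (±divisors of 140) is a root, so the roots are irrational. The cubic discriminant is Δ = 254576 > 0, so there are three distinct real roots. p(-7) = -105 and p(-6) = 32 have opposite signs, so a root lies in (-7, -6); Newton's method refines it to λ ≈ -6.2668. p(3) = 5 and p(4) = -28 have opposite signs, so a root lies in (3, 4); Newton's method refines it to λ ≈ 3.1304. p(7) = -7 and p(8) = 60 have opposite signs, so a root lies in (7, 8); Newton's method refines it to λ ≈ 7.1364. Check (Vieta): the three roots sum to 4, matching tr M = 4.
Thus the eigenvalues (to 4 decimals) are -6.2668 (modulus 6.2668); 3.1304 (modulus 3.1304); 7.1364 (modulus 7.1364). The spectral radius is the largest modulus: r(A) ≈ 7.1364. (Cross-check: r(A) ≤ ||A||_2 ≈ 10.2887; equality holds whenever A is normal, though it can also hold for some non-normal A.)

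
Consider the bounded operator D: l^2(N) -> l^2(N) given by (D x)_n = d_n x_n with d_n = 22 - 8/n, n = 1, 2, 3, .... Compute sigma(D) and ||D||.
sigma(D) = {22 - 8/n : n ≥ 1} ∪ {22}; ||D|| = 22

A bounded diagonal operator on l^2 with diagonal entries d_n has spectrum equal to the closure of {d_n : n ≥ 1}: every d_n is an eigenvalue (with eigenvector e_n), so {d_n} ⊂ sigma(D); the spectrum is closed, so its closure is too; and for lambda not in the closure, (D - lambda I) has bounded inverse (the diagonal entries 1/(d_n - lambda) are bounded). For our sequence d_n = 22 - 8/n, n = 1, 2, 3, ...:
  - {d_n} = {22 - 8/n : n ≥ 1}; the only limit point is 22
  - closure = {22 - 8/n : n ≥ 1} ∪ {22}
For the norm: a diagonal operator has ||D|| = sup_n |d_n|. Here d_n = 22 - 8/n increases monotonically from d_1 = 14 toward 22, with all terms in [14, 22); so sup_n |d_n| = 22 (the supremum is the limit, not attained). So ||D|| = 22.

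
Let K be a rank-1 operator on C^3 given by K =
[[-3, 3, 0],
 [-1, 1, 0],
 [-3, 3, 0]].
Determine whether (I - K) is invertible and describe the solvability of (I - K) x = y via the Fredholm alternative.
(I - K) is invertible (det(I - K) = 3 ≠ 0), so for every y in C^3 the equation (I - K) x = y has a unique solution.

K has rank 1, so it is an outer product K = u v^T: every row of K is a multiple of one row vector. Reading off the entries, u = (-3, -1, -3) and v = (1, -1, 0) (row i of K equals u_i·v^T). A rank-one matrix u v^T satisfies K u = u (v·u) and kills the (2)-dimensional subspace v^⊥, so its characteristic polynomial is lambda^2 (lambda - v·u) with v·u = tr K = -2. Hence the eigenvalues of I - K are 1 (multiplicity 2) and 1 - (-2) = 3, so det(I - K) = 3. (Direct check: I - K =
[[4, -3, 0],
 [1, 0, 0],
 [3, -3, 1]]
has determinant 3.) The finite-dimensional Fredholm alternative says: either (I - K) is invertible, or ker(I - K) ≠ {0} and then range(I - K) = ker((I - K)^*)^⊥, with dim ker(I - K) = dim ker((I - K)^*). Since det(I - K) ≠ 0, 1 is not an eigenvalue of K and ker(I - K) = {0}, so we are in the first case: for every y there is a unique x = (I - K)^(-1) y. Explicitly, by the Sherman–Morrison formula, (I - u v^T)^(-1) = I + u v^T/(1 - v·u), i.e. (I - K)^(-1) = I + K/(3).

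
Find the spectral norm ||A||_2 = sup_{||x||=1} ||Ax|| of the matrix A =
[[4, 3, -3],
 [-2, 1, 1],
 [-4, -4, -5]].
||A||_2 ≈ 7.9346 (= sqrt(largest eigenvalue of A^T A))

||A||_2 = sigma_max(A) = sqrt(lambda_max(A^T A)). Form the symmetric matrix M = A^T A =
[[36, 26, 6],
 [26, 26, 12],
 [6, 12, 35]].
Its characteristic polynomial (trace, sum of principal 2x2 minors, determinant of M give the coefficients) is
  p(λ) = det(λ I - M) = λ^3 - 97λ^2 + 2250λ - 6724.
No integer candidate from the rational root theorem (±divisors of 6724) is a root, so the roots are irrational. The cubic discriminant is Δ = 2717814740 > 0, so there are three distinct real roots. p(3) = -820 and p(4) = 788 have opposite signs, so a root lies in (3, 4); Newton's method refines it to λ ≈ 3.4965. p(30) = 476 and p(31) = -400 have opposite signs, so a root lies in (30, 31); Newton's method refines it to λ ≈ 30.5449. p(62) = -1764 and p(63) = 80 have opposite signs, so a root lies in (62, 63); Newton's method refines it to λ ≈ 62.9586. Check (Vieta): the three roots sum to 97, matching tr M = 97.
So the eigenvalues of A^T A are ≈ 3.4965, 30.5449, 62.9586 (all ≥ 0, as they must be for A^T A). The largest is λ_max ≈ 62.9586, hence ||A||_2 = sqrt(λ_max) ≈ 7.9346.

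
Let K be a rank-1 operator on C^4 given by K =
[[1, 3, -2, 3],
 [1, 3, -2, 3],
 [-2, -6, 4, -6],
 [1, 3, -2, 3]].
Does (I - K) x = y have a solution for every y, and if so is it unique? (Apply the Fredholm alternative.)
(I - K) is invertible (det(I - K) = -10 ≠ 0), so for every y in C^4 the equation (I - K) x = y has a unique solution.

K has rank 1, so it is an outer product K = u v^T: every row of K is a multiple of one row vector. Reading off the entries, u = (1, 1, -2, 1) and v = (1, 3, -2, 3) (row i of K equals u_i·v^T). A rank-one matrix u v^T satisfies K u = u (v·u) and kills the (3)-dimensional subspace v^⊥, so its characteristic polynomial is lambda^3 (lambda - v·u) with v·u = tr K = 11. Hence the eigenvalues of I - K are 1 (multiplicity 3) and 1 - (11) = -10, so det(I - K) = -10. (Direct check: I - K =
[[0, -3, 2, -3],
 [-1, -2, 2, -3],
 [2, 6, -3, 6],
 [-1, -3, 2, -2]]
has determinant -10.) The finite-dimensional Fredholm alternative says: either (I - K) is invertible, or ker(I - K) ≠ {0} and then range(I - K) = ker((I - K)^*)^⊥, with dim ker(I - K) = dim ker((I - K)^*). Since det(I - K) ≠ 0, 1 is not an eigenvalue of K and ker(I - K) = {0}, so we are in the first case: for every y there is a unique x = (I - K)^(-1) y. Explicitly, by the Sherman–Morrison formula, (I - u v^T)^(-1) = I + u v^T/(1 - v·u), i.e. (I - K)^(-1) = I + K/(-10).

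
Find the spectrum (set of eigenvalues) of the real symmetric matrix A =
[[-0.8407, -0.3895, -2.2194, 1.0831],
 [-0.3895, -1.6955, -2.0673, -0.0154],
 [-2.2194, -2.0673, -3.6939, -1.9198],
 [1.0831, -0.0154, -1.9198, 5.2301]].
sigma(A) ≈ {-6, -1, 0, 6}

A is real symmetric, so its spectrum consists of real eigenvalues. Expanding the characteristic polynomial of the displayed matrix gives
  det(λ I - A) = p(λ) = λ^4 + (1)λ^3 + (-36)λ^2 + (-36.0023)λ + (0).
Solving p(λ) = 0 yields eigenvalues ≈ -6, -1, 0, 6. (A is shown rounded to 4 decimals, so these recover the underlying integer eigenvalues to within that precision.)
Verification: the trace of A = -1 equals the sum of eigenvalues -1, and det(A) ≈ -0.0008 matches the eigenvalue product 0.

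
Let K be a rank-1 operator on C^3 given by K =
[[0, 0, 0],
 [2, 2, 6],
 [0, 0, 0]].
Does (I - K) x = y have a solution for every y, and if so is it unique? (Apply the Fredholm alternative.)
(I - K) is invertible (det(I - K) = -1 ≠ 0), so for every y in C^3 the equation (I - K) x = y has a unique solution.

K has rank 1, so it is an outer product K = u v^T: every row of K is a multiple of one row vector. Reading off the entries, u = (0, 2, 0) and v = (1, 1, 3) (row i of K equals u_i·v^T). A rank-one matrix u v^T satisfies K u = u (v·u) and kills the (2)-dimensional subspace v^⊥, so its characteristic polynomial is lambda^2 (lambda - v·u) with v·u = tr K = 2. Hence the eigenvalues of I - K are 1 (multiplicity 2) and 1 - (2) = -1, so det(I - K) = -1. (Direct check: I - K =
[[1, 0, 0],
 [-2, -1, -6],
 [0, 0, 1]]
has determinant -1.) The finite-dimensional Fredholm alternative says: either (I - K) is invertible, or ker(I - K) ≠ {0} and then range(I - K) = ker((I - K)^*)^⊥, with dim ker(I - K) = dim ker((I - K)^*). Since det(I - K) ≠ 0, 1 is not an eigenvalue of K and ker(I - K) = {0}, so we are in the first case: for every y there is a unique x = (I - K)^(-1) y. Explicitly, by the Sherman–Morrison formula, (I - u v^T)^(-1) = I + u v^T/(1 - v·u), i.e. (I - K)^(-1) = I - K.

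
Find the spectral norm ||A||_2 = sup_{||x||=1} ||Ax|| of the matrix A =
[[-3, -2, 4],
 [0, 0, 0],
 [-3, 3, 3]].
||A||_2 = sqrt((56 + sqrt(904))/2) ≈ 6.56 (= sqrt(largest eigenvalue of A^T A))

||A||_2 = sigma_max(A) = sqrt(lambda_max(A^T A)). Form the symmetric matrix M = A^T A =
[[18, -3, -21],
 [-3, 13, 1],
 [-21, 1, 25]].
Its characteristic polynomial (trace, sum of principal 2x2 minors, determinant of M give the coefficients) is
  p(λ) = det(λ I - M) = λ^3 - 56λ^2 + 558λ.
The constant term is 0, so λ = 0 is a root. Dividing out λ leaves p(λ) = λ(λ^2 - 56λ + 558). For λ^2 - 56λ + 558 the discriminant is 904. It is nonnegative but not a perfect square, so the roots are real and irrational: λ = (56 ± sqrt(904))/2 ≈ 43.0333, 12.9667.
So the eigenvalues of A^T A are ≈ 0, 12.9667, 43.0333 (all ≥ 0, as they must be for A^T A). The largest is λ_max = (56 + sqrt(904))/2 ≈ 43.0333, hence ||A||_2 = sqrt(λ_max) = sqrt((56 + sqrt(904))/2) ≈ 6.56.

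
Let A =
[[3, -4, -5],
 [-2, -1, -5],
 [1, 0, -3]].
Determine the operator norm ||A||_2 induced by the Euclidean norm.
||A||_2 ≈ 8.5384 (= sqrt(largest eigenvalue of A^T A))

||A||_2 = sigma_max(A) = sqrt(lambda_max(A^T A)). Form the symmetric matrix M = A^T A =
[[14, -10, -8],
 [-10, 17, 25],
 [-8, 25, 59]].
Its characteristic polynomial (trace, sum of principal 2x2 minors, determinant of M give the coefficients) is
  p(λ) = det(λ I - M) = λ^3 - 90λ^2 + 1278λ - 2304.
No integer candidate from the rational root theorem (±divisors of 2304) is a root, so the roots are irrational. The cubic discriminant is Δ = 2788570800 > 0, so there are three distinct real roots. p(2) = -100 and p(3) = 747 have opposite signs, so a root lies in (2, 3); Newton's method refines it to λ ≈ 2.1086. p(14) = 692 and p(15) = -9 have opposite signs, so a root lies in (14, 15); Newton's method refines it to λ ≈ 14.9879. p(72) = -3600 and p(73) = 397 have opposite signs, so a root lies in (72, 73); Newton's method refines it to λ ≈ 72.9035. Check (Vieta): the three roots sum to 90, matching tr M = 90.
So the eigenvalues of A^T A are ≈ 2.1086, 14.9879, 72.9035 (all ≥ 0, as they must be for A^T A). The largest is λ_max ≈ 72.9035, hence ||A||_2 = sqrt(λ_max) ≈ 8.5384.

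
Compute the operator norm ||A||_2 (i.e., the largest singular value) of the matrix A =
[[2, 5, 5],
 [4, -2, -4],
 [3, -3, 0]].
||A||_2 ≈ 8.6249 (= sqrt(largest eigenvalue of A^T A))

||A||_2 = sigma_max(A) = sqrt(lambda_max(A^T A)). Form the symmetric matrix M = A^T A =
[[29, -7, -6],
 [-7, 38, 33],
 [-6, 33, 41]].
Its characteristic polynomial (trace, sum of principal 2x2 minors, determinant of M give the coefficients) is
  p(λ) = det(λ I - M) = λ^3 - 108λ^2 + 2675λ - 12996.
No integer candidate from the rational root theorem (±divisors of 12996) is a root, so the roots are irrational. The cubic discriminant is Δ = 4434760660 > 0, so there are three distinct real roots. p(6) = -618 and p(7) = 780 have opposite signs, so a root lies in (6, 7); Newton's method refines it to λ ≈ 6.4266. p(27) = 180 and p(28) = -816 have opposite signs, so a root lies in (27, 28); Newton's method refines it to λ ≈ 27.1846. p(74) = -1230 and p(75) = 2004 have opposite signs, so a root lies in (74, 75); Newton's method refines it to λ ≈ 74.3888. Check (Vieta): the three roots sum to 108, matching tr M = 108.
So the eigenvalues of A^T A are ≈ 6.4266, 27.1846, 74.3888 (all ≥ 0, as they must be for A^T A). The largest is λ_max ≈ 74.3888, hence ||A||_2 = sqrt(λ_max) ≈ 8.6249.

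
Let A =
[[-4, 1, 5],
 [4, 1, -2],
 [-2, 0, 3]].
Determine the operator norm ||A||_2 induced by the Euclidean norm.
||A||_2 ≈ 8.431 (= sqrt(largest eigenvalue of A^T A))

||A||_2 = sigma_max(A) = sqrt(lambda_max(A^T A)). Form the symmetric matrix M = A^T A =
[[36, 0, -34],
 [0, 2, 3],
 [-34, 3, 38]].
Its characteristic polynomial (trace, sum of principal 2x2 minors, determinant of M give the coefficients) is
  p(λ) = det(λ I - M) = λ^3 - 76λ^2 + 351λ - 100.
No integer candidate from the rational root theorem (±divisors of 100) is a root, so the roots are irrational. The cubic discriminant is Δ = 410791172 > 0, so there are three distinct real roots. p(0) = -100 and p(1) = 176 have opposite signs, so a root lies in (0, 1); Newton's method refines it to λ ≈ 0.305. p(4) = 152 and p(5) = -120 have opposite signs, so a root lies in (4, 5); Newton's method refines it to λ ≈ 4.6132. p(71) = -384 and p(72) = 4436 have opposite signs, so a root lies in (71, 72); Newton's method refines it to λ ≈ 71.0818. Check (Vieta): the three roots sum to 76, matching tr M = 76.
So the eigenvalues of A^T A are ≈ 0.305, 4.6132, 71.0818 (all ≥ 0, as they must be for A^T A). The largest is λ_max ≈ 71.0818, hence ||A||_2 = sqrt(λ_max) ≈ 8.431.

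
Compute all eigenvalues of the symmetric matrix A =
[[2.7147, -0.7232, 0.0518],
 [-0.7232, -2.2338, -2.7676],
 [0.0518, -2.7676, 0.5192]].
sigma(A) ≈ {-4, 2, 3}

A is real symmetric, so its spectrum consists of real eigenvalues. Expanding the characteristic polynomial of the displayed matrix gives
  det(λ I - A) = p(λ) = λ^3 + (-1)λ^2 + (-14)λ + (24).
Solving p(λ) = 0 yields eigenvalues ≈ -4, 2, 3. (A is shown rounded to 4 decimals, so these recover the underlying integer eigenvalues to within that precision.)
Verification: the trace of A = 1 equals the sum of eigenvalues 1, and det(A) ≈ -24.0002 matches the eigenvalue product -24.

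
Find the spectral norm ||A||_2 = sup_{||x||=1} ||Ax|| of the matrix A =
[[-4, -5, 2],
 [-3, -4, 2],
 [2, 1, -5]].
||A||_2 ≈ 9.4592 (= sqrt(largest eigenvalue of A^T A))

||A||_2 = sigma_max(A) = sqrt(lambda_max(A^T A)). Form the symmetric matrix M = A^T A =
[[29, 34, -24],
 [34, 42, -23],
 [-24, -23, 33]].
Its characteristic polynomial (trace, sum of principal 2x2 minors, determinant of M give the coefficients) is
  p(λ) = det(λ I - M) = λ^3 - 104λ^2 + 1300λ - 49.
No integer candidate from the rational root theorem (±divisors of 49) is a root, so the roots are irrational. The cubic discriminant is Δ = 9389748229 > 0, so there are three distinct real roots. p(0) = -49 and p(1) = 1148 have opposite signs, so a root lies in (0, 1); Newton's method refines it to λ ≈ 0.0378. p(14) = 511 and p(15) = -574 have opposite signs, so a root lies in (14, 15); Newton's method refines it to λ ≈ 14.4849. p(89) = -3164 and p(90) = 3551 have opposite signs, so a root lies in (89, 90); Newton's method refines it to λ ≈ 89.4773. Check (Vieta): the three roots sum to 104, matching tr M = 104.
So the eigenvalues of A^T A are ≈ 0.0378, 14.4849, 89.4773 (all ≥ 0, as they must be for A^T A). The largest is λ_max ≈ 89.4773, hence ||A||_2 = sqrt(λ_max) ≈ 9.4592.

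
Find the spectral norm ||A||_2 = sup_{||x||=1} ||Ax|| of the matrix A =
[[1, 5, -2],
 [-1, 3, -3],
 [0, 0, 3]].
||A||_2 ≈ 6.9244 (= sqrt(largest eigenvalue of A^T A))

||A||_2 = sigma_max(A) = sqrt(lambda_max(A^T A)). Form the symmetric matrix M = A^T A =
[[2, 2, 1],
 [2, 34, -19],
 [1, -19, 22]].
Its characteristic polynomial (trace, sum of principal 2x2 minors, determinant of M give the coefficients) is
  p(λ) = det(λ I - M) = λ^3 - 58λ^2 + 494λ - 576.
No integer candidate from the rational root theorem (±divisors of 576) is a root, so the roots are irrational. The cubic discriminant is Δ = 177289904 > 0, so there are three distinct real roots. p(1) = -139 and p(2) = 188 have opposite signs, so a root lies in (1, 2); Newton's method refines it to λ ≈ 1.3862. p(8) = 176 and p(9) = -99 have opposite signs, so a root lies in (8, 9); Newton's method refines it to λ ≈ 8.6661. p(47) = -1657 and p(48) = 96 have opposite signs, so a root lies in (47, 48); Newton's method refines it to λ ≈ 47.9476. Check (Vieta): the three roots sum to 58, matching tr M = 58.
So the eigenvalues of A^T A are ≈ 1.3862, 8.6661, 47.9476 (all ≥ 0, as they must be for A^T A). The largest is λ_max ≈ 47.9476, hence ||A||_2 = sqrt(λ_max) ≈ 6.9244.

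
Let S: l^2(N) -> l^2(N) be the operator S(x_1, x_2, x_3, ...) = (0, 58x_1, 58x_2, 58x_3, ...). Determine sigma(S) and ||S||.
sigma(S) = closed disk {z in C : |z| ≤ 58}; ||S|| = 58

Note S = 58·U where U is the unit right shift (U x)_k = x_{k-1} (with x_0 := 0); so ||S|| = 58||U|| and sigma(S) = 58·sigma(U). ||S x||^2 = sum_{k≥1} |58x_k|^2 = 3364||x||^2, so ||S|| = 58 and sigma(S) ⊂ {|z| ≤ 58}. For any |lambda| < 58, the equation (S - lambda I) x = 0 forces x_1 = 0, then 58x_k = lambda x_{k+1} ⇒ x = 0, so S has no eigenvalues. But (S - lambda I) is not surjective for |lambda| < 58: solving (S - lambda I) x = e_1 would require x_n proportional to (lambda/58)^(-n), which is not in l^2. So every |lambda| < 58 lies in the residual spectrum. The boundary |lambda| = 58 is in the approximate point spectrum (the spectrum is closed). Hence sigma(S) is the closed disk of radius 58.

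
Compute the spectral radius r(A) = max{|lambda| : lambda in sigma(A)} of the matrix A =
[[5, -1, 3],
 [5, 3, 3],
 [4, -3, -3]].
r(A) ≈ 5.2629

The eigenvalues of A are the roots of its characteristic polynomial. With M = A (coefficients from the trace, the sum of principal 2x2 minors, and det A):
  p(λ) = det(λ I - M) = λ^3 - 5λ^2 - 7λ + 108.
No integer candidate from the rational root theorem (±divisors of 108) is a root, so the roots are irrational. The cubic discriminant is Δ = -190291 < 0, so there is one real root and a complex-conjugate pair. p(-4) = -8 and p(-3) = 57 have opposite signs, so a root lies in (-4, -3); Newton's method refines it to λ ≈ -3.8991. Dividing out (λ - (-3.8991)) leaves approximately λ^2 - 8.8991λ + 27.6986. For λ^2 - 8.8991λ + 27.6986 the discriminant is -31.6003. It is negative, so the remaining roots are the complex-conjugate pair λ ≈ 4.4496 ± 2.8107i. Their product equals the constant term, so |λ|^2 ≈ 27.6986 and |λ| ≈ 5.2629.
Thus the eigenvalues (to 4 decimals) are -3.8991 (modulus 3.8991); 4.4496 ± 2.8107i (modulus 5.2629). The spectral radius is the largest modulus: r(A) ≈ 5.2629. (Cross-check: r(A) ≤ ||A||_2 ≈ 8.5613; equality holds whenever A is normal, though it can also hold for some non-normal A.)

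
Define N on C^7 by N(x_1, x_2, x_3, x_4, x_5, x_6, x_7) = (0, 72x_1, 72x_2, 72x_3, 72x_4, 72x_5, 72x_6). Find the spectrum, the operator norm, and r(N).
sigma(N) = {0}; ||N|| = 72; r(N) = 0. (N is nilpotent with N^7 = 0.)

On C^7, N is a strictly lower-triangular matrix with 72 on the subdiagonal and zeros elsewhere, so its characteristic polynomial is lambda^7 and every eigenvalue is 0: sigma(N) = {0}. For the operator norm, N e_i = 72e_{i+1} for i = 1, ..., 6 and N e_7 = 0, so the singular values of N are 72 (with multiplicity 6) and 0; hence ||N|| = 72. The spectral radius r(N) = max|lambda| = 0. Note ||N|| > r(N) — characteristic of non-normal nilpotent operators. Indeed N^7 = 0.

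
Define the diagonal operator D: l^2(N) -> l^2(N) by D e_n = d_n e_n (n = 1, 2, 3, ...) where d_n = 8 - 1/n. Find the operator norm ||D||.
||D|| = 8

For a diagonal operator on l^2 with entries d_n, ||D|| = sup_n |d_n|. Here d_1 = 7, d_2 = 15/2, ..., and d_n = 8 - 1/n increases monotonically toward 8. All terms lie in [7, 8), so |d_n| = d_n and the supremum is the limit 8, which is not attained by any individual d_n. Hence ||D|| = 8.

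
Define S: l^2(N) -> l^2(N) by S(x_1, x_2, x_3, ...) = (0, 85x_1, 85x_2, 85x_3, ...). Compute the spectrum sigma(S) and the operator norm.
sigma(S) = closed disk {z in C : |z| ≤ 85}; ||S|| = 85

Note S = 85·U where U is the unit right shift (U x)_k = x_{k-1} (with x_0 := 0); so ||S|| = 85||U|| and sigma(S) = 85·sigma(U). ||S x||^2 = sum_{k≥1} |85x_k|^2 = 7225||x||^2, so ||S|| = 85 and sigma(S) ⊂ {|z| ≤ 85}. For any |lambda| < 85, the equation (S - lambda I) x = 0 forces x_1 = 0, then 85x_k = lambda x_{k+1} ⇒ x = 0, so S has no eigenvalues. But (S - lambda I) is not surjective for |lambda| < 85: solving (S - lambda I) x = e_1 would require x_n proportional to (lambda/85)^(-n), which is not in l^2. So every |lambda| < 85 lies in the residual spectrum. The boundary |lambda| = 85 is in the approximate point spectrum (the spectrum is closed). Hence sigma(S) is the closed disk of radius 85.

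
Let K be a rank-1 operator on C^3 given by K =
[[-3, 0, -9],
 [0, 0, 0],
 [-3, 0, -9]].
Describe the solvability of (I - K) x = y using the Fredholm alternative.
(I - K) is invertible (det(I - K) = 13 ≠ 0), so for every y in C^3 the equation (I - K) x = y has a unique solution.

K has rank 1, so it is an outer product K = u v^T: every row of K is a multiple of one row vector. Reading off the entries, u = (-3, 0, -3) and v = (1, 0, 3) (row i of K equals u_i·v^T). A rank-one matrix u v^T satisfies K u = u (v·u) and kills the (2)-dimensional subspace v^⊥, so its characteristic polynomial is lambda^2 (lambda - v·u) with v·u = tr K = -12. Hence the eigenvalues of I - K are 1 (multiplicity 2) and 1 - (-12) = 13, so det(I - K) = 13. (Direct check: I - K =
[[4, 0, 9],
 [0, 1, 0],
 [3, 0, 10]]
has determinant 13.) The finite-dimensional Fredholm alternative says: either (I - K) is invertible, or ker(I - K) ≠ {0} and then range(I - K) = ker((I - K)^*)^⊥, with dim ker(I - K) = dim ker((I - K)^*). Since det(I - K) ≠ 0, 1 is not an eigenvalue of K and ker(I - K) = {0}, so we are in the first case: for every y there is a unique x = (I - K)^(-1) y. Explicitly, by the Sherman–Morrison formula, (I - u v^T)^(-1) = I + u v^T/(1 - v·u), i.e. (I - K)^(-1) = I + K/(13).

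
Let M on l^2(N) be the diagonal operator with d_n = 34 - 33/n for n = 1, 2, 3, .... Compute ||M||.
||M|| = 34

For a diagonal operator on l^2 with entries d_n, ||M|| = sup_n |d_n|. Here d_1 = 1, d_2 = 35/2, ..., and d_n = 34 - 33/n increases monotonically toward 34. All terms lie in [1, 34), so |d_n| = d_n and the supremum is the limit 34, which is not attained by any individual d_n. Hence ||M|| = 34.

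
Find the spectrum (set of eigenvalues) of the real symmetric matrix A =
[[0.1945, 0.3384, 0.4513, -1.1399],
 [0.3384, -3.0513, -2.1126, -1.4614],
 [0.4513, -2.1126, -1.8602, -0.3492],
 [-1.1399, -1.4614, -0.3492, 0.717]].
sigma(A) ≈ {-5, -1, 0, 2}

A is real symmetric, so its spectrum consists of real eigenvalues. Expanding the characteristic polynomial of the displayed matrix gives
  det(λ I - A) = p(λ) = λ^4 + (4)λ^3 + (-7)λ^2 + (-10)λ + (0).
Solving p(λ) = 0 yields eigenvalues ≈ -5, -1, 0, 2. (A is shown rounded to 4 decimals, so these recover the underlying integer eigenvalues to within that precision.)
Verification: the trace of A = -4 equals the sum of eigenvalues -4, and det(A) ≈ -0.0004 matches the eigenvalue product 0.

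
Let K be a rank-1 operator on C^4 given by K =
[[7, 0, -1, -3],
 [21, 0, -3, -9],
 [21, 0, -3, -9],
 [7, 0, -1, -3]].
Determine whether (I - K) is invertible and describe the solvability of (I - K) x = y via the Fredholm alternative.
(I - K) is singular (det(I - K) = 0, i.e. 1 ∈ sigma(K)). (I - K) x = y is solvable iff y ⊥ ker((I - K)^*) = span{(7, 0, -1, -3)}, i.e. iff 7y_1 - y_3 - 3y_4 = 0. When solvable, the solutions are x = y + c·(1, 3, 3, 1), c arbitrary (ker(I - K) = span{(1, 3, 3, 1)}, dimension 1).

K has rank 1, so it is an outer product K = u v^T: every row of K is a multiple of one row vector. Reading off the entries, u = (1, 3, 3, 1) and v = (7, 0, -1, -3) (row i of K equals u_i·v^T). A rank-one matrix u v^T satisfies K u = u (v·u) and kills the (3)-dimensional subspace v^⊥, so its characteristic polynomial is lambda^3 (lambda - v·u) with v·u = tr K = 1. Hence the eigenvalues of I - K are 1 (multiplicity 3) and 1 - (1) = 0, so det(I - K) = 0. (Direct check: I - K =
[[-6, 0, 1, 3],
 [-21, 1, 3, 9],
 [-21, 0, 4, 9],
 [-7, 0, 1, 4]]
has determinant 0.) So 1 is an eigenvalue of K and (I - K) is not invertible. The finite-dimensional Fredholm alternative says: either (I - K) is invertible, or ker(I - K) ≠ {0} and then range(I - K) = ker((I - K)^*)^⊥, with dim ker(I - K) = dim ker((I - K)^*). We are in the second case, so we need both kernels. Kernel of I - K: (I - K) u = u - u (v·u) = u - u = 0, so ker(I - K) = span{u} = span{(1, 3, 3, 1)} (it is exactly 1-dimensional because rank(I - K) = 3). Kernel of the adjoint: K is real, so (I - K)^* = I - K^T = I - v u^T, and (I - v u^T) v = v - v (u·v) = 0; hence ker((I - K)^*) = span{v} = span{(7, 0, -1, -3)}. Therefore (I - K) x = y is solvable iff <y, v> = 0, i.e. iff 7y_1 - y_3 - 3y_4 = 0. When this holds, K y = u (v·y) = 0, so (I - K) y = y and x = y is a particular solution; the full solution set is the line x = y + c·u = y + c·(1, 3, 3, 1), c ∈ C.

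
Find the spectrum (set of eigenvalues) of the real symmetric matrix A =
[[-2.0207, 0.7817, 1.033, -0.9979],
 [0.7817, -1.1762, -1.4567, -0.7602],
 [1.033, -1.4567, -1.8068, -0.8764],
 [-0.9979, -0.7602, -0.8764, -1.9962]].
sigma(A) ≈ {-4, -3, 0} (0 with multiplicity 2)

A is real symmetric, so its spectrum consists of real eigenvalues. Expanding the characteristic polynomial of the displayed matrix gives
  det(λ I - A) = p(λ) = λ^4 + (7)λ^3 + (12)λ^2 + (0)λ + (0).
Solving p(λ) = 0 yields eigenvalues ≈ -4, -3, 0, 0. (A is shown rounded to 4 decimals, so these recover the underlying integer eigenvalues to within that precision.)
Verification: the trace of A = -7 equals the sum of eigenvalues -7, and det(A) ≈ 0.0000 matches the eigenvalue product 0.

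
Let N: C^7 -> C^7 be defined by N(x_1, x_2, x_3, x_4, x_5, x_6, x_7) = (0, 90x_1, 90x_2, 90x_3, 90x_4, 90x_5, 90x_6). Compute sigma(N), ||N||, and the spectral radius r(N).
sigma(N) = {0}; ||N|| = 90; r(N) = 0. (N is nilpotent with N^7 = 0.)

On C^7, N is a strictly lower-triangular matrix with 90 on the subdiagonal and zeros elsewhere, so its characteristic polynomial is lambda^7 and every eigenvalue is 0: sigma(N) = {0}. For the operator norm, N e_i = 90e_{i+1} for i = 1, ..., 6 and N e_7 = 0, so the singular values of N are 90 (with multiplicity 6) and 0; hence ||N|| = 90. The spectral radius r(N) = max|lambda| = 0. Note ||N|| > r(N) — characteristic of non-normal nilpotent operators. Indeed N^7 = 0.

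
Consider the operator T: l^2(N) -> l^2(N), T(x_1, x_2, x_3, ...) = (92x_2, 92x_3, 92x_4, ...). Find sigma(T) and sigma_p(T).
sigma(T) = closed disk {z in C : |z| ≤ 92}; sigma_p(T) = open disk {z in C : |z| < 92}

Note T = 92·V where V is the unit left shift (V x)_k = x_{k+1}; so sigma(T) = 92·sigma(V) and ||T|| = 92||V||. ||T x||^2 = 8464sum_{k≥2} |x_k|^2 ≤ 8464||x||^2, with equality on {x : x_1 = 0}, so ||T|| = 92. For any lambda with |lambda| < 92, set r = lambda/92 (|r| < 1); the vector x = (1, r, r^2, ...) is in l^2 and satisfies T x = 92(r, r^2, ...) = lambda x, so lambda is an eigenvalue. On the boundary |lambda| = 92 the geometric series diverges, so no l^2 eigenvector exists, but these lambda lie in the approximate point spectrum. Hence sigma(T) is the closed disk of radius 92 and sigma_p(T) is the open disk.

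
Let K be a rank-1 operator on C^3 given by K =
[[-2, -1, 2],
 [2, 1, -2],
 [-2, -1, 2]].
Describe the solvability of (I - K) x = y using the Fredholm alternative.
(I - K) is singular (det(I - K) = 0, i.e. 1 ∈ sigma(K)). (I - K) x = y is solvable iff y ⊥ ker((I - K)^*) = span{(-2, -1, 2)}, i.e. iff -2y_1 - y_2 + 2y_3 = 0. When solvable, the solutions are x = y + c·(1, -1, 1), c arbitrary (ker(I - K) = span{(1, -1, 1)}, dimension 1).

K has rank 1, so it is an outer product K = u v^T: every row of K is a multiple of one row vector. Reading off the entries, u = (1, -1, 1) and v = (-2, -1, 2) (row i of K equals u_i·v^T). A rank-one matrix u v^T satisfies K u = u (v·u) and kills the (2)-dimensional subspace v^⊥, so its characteristic polynomial is lambda^2 (lambda - v·u) with v·u = tr K = 1. Hence the eigenvalues of I - K are 1 (multiplicity 2) and 1 - (1) = 0, so det(I - K) = 0. (Direct check: I - K =
[[3, 1, -2],
 [-2, 0, 2],
 [2, 1, -1]]
has determinant 0.) So 1 is an eigenvalue of K and (I - K) is not invertible. The finite-dimensional Fredholm alternative says: either (I - K) is invertible, or ker(I - K) ≠ {0} and then range(I - K) = ker((I - K)^*)^⊥, with dim ker(I - K) = dim ker((I - K)^*). We are in the second case, so we need both kernels. Kernel of I - K: (I - K) u = u - u (v·u) = u - u = 0, so ker(I - K) = span{u} = span{(1, -1, 1)} (it is exactly 1-dimensional because rank(I - K) = 2). Kernel of the adjoint: K is real, so (I - K)^* = I - K^T = I - v u^T, and (I - v u^T) v = v - v (u·v) = 0; hence ker((I - K)^*) = span{v} = span{(-2, -1, 2)}. Therefore (I - K) x = y is solvable iff <y, v> = 0, i.e. iff -2y_1 - y_2 + 2y_3 = 0. When this holds, K y = u (v·y) = 0, so (I - K) y = y and x = y is a particular solution; the full solution set is the line x = y + c·u = y + c·(1, -1, 1), c ∈ C.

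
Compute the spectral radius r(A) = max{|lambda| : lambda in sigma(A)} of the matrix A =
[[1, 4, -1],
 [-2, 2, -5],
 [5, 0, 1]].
r(A) ≈ 5.7749

The eigenvalues of A are the roots of its characteristic polynomial. With M = A (coefficients from the trace, the sum of principal 2x2 minors, and det A):
  p(λ) = det(λ I - M) = λ^3 - 4λ^2 + 18λ + 80.
No integer candidate from the rational root theorem (±divisors of 80) is a root, so the roots are irrational. The cubic discriminant is Δ = -274144 < 0, so there is one real root and a complex-conjugate pair. p(-3) = -37 and p(-2) = 20 have opposite signs, so a root lies in (-3, -2); Newton's method refines it to λ ≈ -2.3988. Dividing out (λ - (-2.3988)) leaves approximately λ^2 - 6.3988λ + 33.3497. For λ^2 - 6.3988λ + 33.3497 the discriminant is -92.4537. It is negative, so the remaining roots are the complex-conjugate pair λ ≈ 3.1994 ± 4.8076i. Their product equals the constant term, so |λ|^2 ≈ 33.3497 and |λ| ≈ 5.7749.
Thus the eigenvalues (to 4 decimals) are -2.3988 (modulus 2.3988); 3.1994 ± 4.8076i (modulus 5.7749). The spectral radius is the largest modulus: r(A) ≈ 5.7749. (Cross-check: r(A) ≤ ||A||_2 ≈ 6.8109; equality holds whenever A is normal, though it can also hold for some non-normal A.)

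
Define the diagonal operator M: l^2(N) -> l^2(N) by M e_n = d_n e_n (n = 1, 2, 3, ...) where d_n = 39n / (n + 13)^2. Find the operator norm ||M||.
||M|| = 3/4 (attained at n = 13)

For M diagonal, ||M|| = sup_n |d_n|. Treat f(x) = 39x / (x + 13)^2 for real x > 0. By the quotient rule, f'(x) = 39(13 - x)/(x + 13)^3, which is positive for x < 13 and negative for x > 13. So f has a unique maximum at x = 13, and since 13 is a positive integer, the supremum over n ≥ 1 is attained at n = 13: d_13 = 39·13/(13 + 13)^2 = 39·13/676 = 3/4. Hence ||M|| = 3/4.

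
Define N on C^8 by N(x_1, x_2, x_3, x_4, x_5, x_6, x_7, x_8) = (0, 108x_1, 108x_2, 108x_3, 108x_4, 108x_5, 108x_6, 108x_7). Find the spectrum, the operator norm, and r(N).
sigma(N) = {0}; ||N|| = 108; r(N) = 0. (N is nilpotent with N^8 = 0.)

On C^8, N is a strictly lower-triangular matrix with 108 on the subdiagonal and zeros elsewhere, so its characteristic polynomial is lambda^8 and every eigenvalue is 0: sigma(N) = {0}. For the operator norm, N e_i = 108e_{i+1} for i = 1, ..., 7 and N e_8 = 0, so the singular values of N are 108 (with multiplicity 7) and 0; hence ||N|| = 108. The spectral radius r(N) = max|lambda| = 0. Note ||N|| > r(N) — characteristic of non-normal nilpotent operators. Indeed N^8 = 0.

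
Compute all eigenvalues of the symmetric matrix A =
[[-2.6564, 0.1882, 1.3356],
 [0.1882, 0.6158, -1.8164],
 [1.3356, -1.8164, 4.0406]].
sigma(A) ≈ {-3, 0, 5}

A is real symmetric, so its spectrum consists of real eigenvalues. Expanding the characteristic polynomial of the displayed matrix gives
  det(λ I - A) = p(λ) = λ^3 + (-2)λ^2 + (-15)λ + (0).
Solving p(λ) = 0 yields eigenvalues ≈ -3, 0, 5. (A is shown rounded to 4 decimals, so these recover the underlying integer eigenvalues to within that precision.)
Verification: the trace of A = 2 equals the sum of eigenvalues 2, and det(A) ≈ -0.0001 matches the eigenvalue product 0.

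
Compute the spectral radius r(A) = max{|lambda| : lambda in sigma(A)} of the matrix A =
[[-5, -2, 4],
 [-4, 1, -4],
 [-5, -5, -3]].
r(A) ≈ 6.8424

The eigenvalues of A are the roots of its characteristic polynomial. With M = A (coefficients from the trace, the sum of principal 2x2 minors, and det A):
  p(λ) = det(λ I - M) = λ^3 + 7λ^2 - λ - 199.
No integer candidate from the rational root theorem (±divisors of 199) is a root, so the roots are irrational. The cubic discriminant is Δ = -771072 < 0, so there is one real root and a complex-conjugate pair. p(4) = -27 and p(5) = 96 have opposite signs, so a root lies in (4, 5); Newton's method refines it to λ ≈ 4.2504. Dividing out (λ - (4.2504)) leaves approximately λ^2 + 11.2504λ + 46.8189. For λ^2 + 11.2504λ + 46.8189 the discriminant is -60.7039. It is negative, so the remaining roots are the complex-conjugate pair λ ≈ -5.6252 ± 3.8956i. Their product equals the constant term, so |λ|^2 ≈ 46.8189 and |λ| ≈ 6.8424.
Thus the eigenvalues (to 4 decimals) are 4.2504 (modulus 4.2504); -5.6252 ± 3.8956i (modulus 6.8424). The spectral radius is the largest modulus: r(A) ≈ 6.8424. (Cross-check: r(A) ≤ ||A||_2 ≈ 9.3019; equality holds whenever A is normal, though it can also hold for some non-normal A.)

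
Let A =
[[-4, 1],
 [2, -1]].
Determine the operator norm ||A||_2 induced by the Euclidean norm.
||A||_2 = sqrt((22 + sqrt(468))/2) ≈ 4.6708 (= sqrt(largest eigenvalue of A^T A))

||A||_2 = sigma_max(A) = sqrt(lambda_max(A^T A)). Form the symmetric matrix M = A^T A =
[[20, -6],
 [-6, 2]].
Its characteristic polynomial (trace, determinant of M give the coefficients) is
  p(λ) = det(λ I - M) = λ^2 - 22λ + 4.
For λ^2 - 22λ + 4 the discriminant is 468. It is nonnegative but not a perfect square, so the roots are real and irrational: λ = (22 ± sqrt(468))/2 ≈ 21.8167, 0.1833.
So the eigenvalues of A^T A are ≈ 0.1833, 21.8167 (all ≥ 0, as they must be for A^T A). The largest is λ_max = (22 + sqrt(468))/2 ≈ 21.8167, hence ||A||_2 = sqrt(λ_max) = sqrt((22 + sqrt(468))/2) ≈ 4.6708.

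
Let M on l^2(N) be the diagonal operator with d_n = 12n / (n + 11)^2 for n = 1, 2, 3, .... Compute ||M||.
||M|| = 3/11 (attained at n = 11)

For M diagonal, ||M|| = sup_n |d_n|. Treat f(x) = 12x / (x + 11)^2 for real x > 0. By the quotient rule, f'(x) = 12(11 - x)/(x + 11)^3, which is positive for x < 11 and negative for x > 11. So f has a unique maximum at x = 11, and since 11 is a positive integer, the supremum over n ≥ 1 is attained at n = 11: d_11 = 12·11/(11 + 11)^2 = 12·11/484 = 3/11. Hence ||M|| = 3/11.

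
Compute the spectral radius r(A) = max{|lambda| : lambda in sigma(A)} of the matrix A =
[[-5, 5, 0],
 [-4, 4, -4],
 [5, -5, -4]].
r(A) = (5 + sqrt(89))/2 ≈ 7.217

The eigenvalues of A are the roots of its characteristic polynomial. With M = A (coefficients from the trace, the sum of principal 2x2 minors, and det A):
  p(λ) = det(λ I - M) = λ^3 + 5λ^2 - 16λ.
The constant term is 0, so λ = 0 is a root. Dividing out λ leaves p(λ) = λ(λ^2 + 5λ - 16). For λ^2 + 5λ - 16 the discriminant is 89. It is nonnegative but not a perfect square, so the roots are real and irrational: λ = (-5 ± sqrt(89))/2 ≈ 2.217, -7.217.
Thus the eigenvalues (to 4 decimals) are 2.217 (modulus 2.217); -7.217 (modulus 7.217); 0 (modulus 0). The spectral radius is the largest modulus: r(A) = (5 + sqrt(89))/2 ≈ 7.217. (Cross-check: r(A) ≤ ||A||_2 ≈ 11.503; equality holds whenever A is normal, though it can also hold for some non-normal A.)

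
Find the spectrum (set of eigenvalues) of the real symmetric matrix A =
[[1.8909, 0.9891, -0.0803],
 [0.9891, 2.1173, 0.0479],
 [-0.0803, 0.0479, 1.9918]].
sigma(A) ≈ {1, 2, 3}

A is real symmetric, so its spectrum consists of real eigenvalues. Expanding the characteristic polynomial of the displayed matrix gives
  det(λ I - A) = p(λ) = λ^3 + (-6)λ^2 + (11)λ + (-6).
Solving p(λ) = 0 yields eigenvalues ≈ 1, 2, 3. (A is shown rounded to 4 decimals, so these recover the underlying integer eigenvalues to within that precision.)
Verification: the trace of A = 6 equals the sum of eigenvalues 6, and det(A) ≈ 6.0002 matches the eigenvalue product 6.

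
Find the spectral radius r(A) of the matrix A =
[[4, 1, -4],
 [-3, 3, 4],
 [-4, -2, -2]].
r(A) ≈ 4.8902

The eigenvalues of A are the roots of its characteristic polynomial. With M = A (coefficients from the trace, the sum of principal 2x2 minors, and det A):
  p(λ) = det(λ I - M) = λ^3 - 5λ^2 - 7λ + 86.
No integer candidate from the rational root theorem (±divisors of 86) is a root, so the roots are irrational. The cubic discriminant is Δ = -99915 < 0, so there is one real root and a complex-conjugate pair. p(-4) = -30 and p(-3) = 35 have opposite signs, so a root lies in (-4, -3); Newton's method refines it to λ ≈ -3.5962. Dividing out (λ - (-3.5962)) leaves approximately λ^2 - 8.5962λ + 23.914. For λ^2 - 8.5962λ + 23.914 the discriminant is -21.7608. It is negative, so the remaining roots are the complex-conjugate pair λ ≈ 4.2981 ± 2.3324i. Their product equals the constant term, so |λ|^2 ≈ 23.914 and |λ| ≈ 4.8902.
Thus the eigenvalues (to 4 decimals) are -3.5962 (modulus 3.5962); 4.2981 ± 2.3324i (modulus 4.8902). The spectral radius is the largest modulus: r(A) ≈ 4.8902. (Cross-check: r(A) ≤ ||A||_2 ≈ 7.7083; equality holds whenever A is normal, though it can also hold for some non-normal A.)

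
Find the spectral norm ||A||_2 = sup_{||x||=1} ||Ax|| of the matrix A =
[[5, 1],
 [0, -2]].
||A||_2 = sqrt((30 + sqrt(500))/2) ≈ 5.1167 (= sqrt(largest eigenvalue of A^T A))

||A||_2 = sigma_max(A) = sqrt(lambda_max(A^T A)). Form the symmetric matrix M = A^T A =
[[25, 5],
 [5, 5]].
Its characteristic polynomial (trace, determinant of M give the coefficients) is
  p(λ) = det(λ I - M) = λ^2 - 30λ + 100.
For λ^2 - 30λ + 100 the discriminant is 500. It is nonnegative but not a perfect square, so the roots are real and irrational: λ = (30 ± sqrt(500))/2 ≈ 26.1803, 3.8197.
So the eigenvalues of A^T A are ≈ 3.8197, 26.1803 (all ≥ 0, as they must be for A^T A). The largest is λ_max = (30 + sqrt(500))/2 ≈ 26.1803, hence ||A||_2 = sqrt(λ_max) = sqrt((30 + sqrt(500))/2) ≈ 5.1167.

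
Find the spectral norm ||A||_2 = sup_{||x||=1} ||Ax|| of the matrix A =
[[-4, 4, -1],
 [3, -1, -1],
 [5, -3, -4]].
||A||_2 ≈ 8.994 (= sqrt(largest eigenvalue of A^T A))

||A||_2 = sigma_max(A) = sqrt(lambda_max(A^T A)). Form the symmetric matrix M = A^T A =
[[50, -34, -19],
 [-34, 26, 9],
 [-19, 9, 18]].
Its characteristic polynomial (trace, sum of principal 2x2 minors, determinant of M give the coefficients) is
  p(λ) = det(λ I - M) = λ^3 - 94λ^2 + 1070λ - 784.
No integer candidate from the rational root theorem (±divisors of 784) is a root, so the roots are irrational. The cubic discriminant is Δ = 4014242224 > 0, so there are three distinct real roots. p(0) = -784 and p(1) = 193 have opposite signs, so a root lies in (0, 1); Newton's method refines it to λ ≈ 0.7866. p(12) = 248 and p(13) = -563 have opposite signs, so a root lies in (12, 13); Newton's method refines it to λ ≈ 12.321. p(80) = -4784 and p(81) = 593 have opposite signs, so a root lies in (80, 81); Newton's method refines it to λ ≈ 80.8924. Check (Vieta): the three roots sum to 94, matching tr M = 94.
So the eigenvalues of A^T A are ≈ 0.7866, 12.321, 80.8924 (all ≥ 0, as they must be for A^T A). The largest is λ_max ≈ 80.8924, hence ||A||_2 = sqrt(λ_max) ≈ 8.994.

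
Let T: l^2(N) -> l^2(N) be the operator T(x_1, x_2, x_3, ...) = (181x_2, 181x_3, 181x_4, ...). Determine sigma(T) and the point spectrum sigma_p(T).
sigma(T) = closed disk {z in C : |z| ≤ 181}; sigma_p(T) = open disk {z in C : |z| < 181}

Note T = 181·V where V is the unit left shift (V x)_k = x_{k+1}; so sigma(T) = 181·sigma(V) and ||T|| = 181||V||. ||T x||^2 = 32761sum_{k≥2} |x_k|^2 ≤ 32761||x||^2, with equality on {x : x_1 = 0}, so ||T|| = 181. For any lambda with |lambda| < 181, set r = lambda/181 (|r| < 1); the vector x = (1, r, r^2, ...) is in l^2 and satisfies T x = 181(r, r^2, ...) = lambda x, so lambda is an eigenvalue. On the boundary |lambda| = 181 the geometric series diverges, so no l^2 eigenvector exists, but these lambda lie in the approximate point spectrum. Hence sigma(T) is the closed disk of radius 181 and sigma_p(T) is the open disk.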